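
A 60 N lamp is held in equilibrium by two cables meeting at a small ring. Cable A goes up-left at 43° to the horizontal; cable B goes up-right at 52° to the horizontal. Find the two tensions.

ΣF_x = 0: −T_A·cos43° + T_B·cos52° = 0 → T_B = 1.18792·T_A.
ΣF_y = 0: T_A·sin43° + T_B·sin52° = 60.
Substitute: T_A·(0.681998 + 1.18792·0.788011) = 60 → T_A = 37.0807 ≈ 37.08 N.
Then T_B = 1.18792 × 37.0807 = 44.05 N.

T_A = 37.08 N, T_B = 44.05 N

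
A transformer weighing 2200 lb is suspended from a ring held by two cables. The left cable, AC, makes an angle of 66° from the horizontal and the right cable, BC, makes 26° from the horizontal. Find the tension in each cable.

ΣF_x = 0: −T_AC·cos66° + T_BC·cos26° = 0 → T_BC = 0.452536·T_AC.
ΣF_y = 0: T_AC·sin66° + T_BC·sin26° = 2200.
Substitute: T_AC·(0.913545 + 0.452536·0.438371) = 2200 → T_AC = 1978.55 ≈ 1979 lb.
Then T_BC = 0.452536 × 1978.55 = 895.4 lb.

T_AC = 1979 lb, T_BC = 895.4 lb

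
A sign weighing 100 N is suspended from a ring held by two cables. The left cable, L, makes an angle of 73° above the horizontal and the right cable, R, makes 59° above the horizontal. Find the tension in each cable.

ΣF_x = 0: −T_L·cos73° + T_R·cos59° = 0 → T_R = 0.56767·T_L.
ΣF_y = 0: T_L·sin73° + T_R·sin59° = 100.
Substitute: T_L·(0.956305 + 0.56767·0.857167) = 100 → T_L = 69.3052 ≈ 69.31 N.
Then T_R = 0.56767 × 69.3052 = 39.34 N.

T_L = 69.31 N, T_R = 39.34 N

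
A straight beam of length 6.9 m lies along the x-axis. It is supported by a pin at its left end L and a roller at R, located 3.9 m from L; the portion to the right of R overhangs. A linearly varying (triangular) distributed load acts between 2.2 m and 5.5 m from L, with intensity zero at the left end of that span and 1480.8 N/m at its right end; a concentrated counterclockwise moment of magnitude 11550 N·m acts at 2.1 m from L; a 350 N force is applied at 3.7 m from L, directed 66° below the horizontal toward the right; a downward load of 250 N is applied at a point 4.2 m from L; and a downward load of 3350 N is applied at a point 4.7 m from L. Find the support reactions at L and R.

L_x = -142.4 N, L_y = 1958 N, R_y = 4405 N

Resultant of the triangular load: ½ × 1480.8 × 3.3 = 2443.32 N, acting at 4.4 m from L (one-third of the span from the peak).
Taking moments about L: R_y·3.9 − (½·1480.8·3.3)·4.4 + 11550 − 350·sin66°·3.7 − 250·4.2 − 3350·4.7 = 0 → R_y = 17178.6/3.9 = 4404.77 ≈ 4405 N.
ΣF_y = 0: L_y + 4404.77 − ½·1480.8·3.3 − 350·sin66° − 250 − 3350 = 0 → L_y = 1958 N.
ΣF_x = 0: L_x + 350·cos66° = 0 → L_x = -142.4 N.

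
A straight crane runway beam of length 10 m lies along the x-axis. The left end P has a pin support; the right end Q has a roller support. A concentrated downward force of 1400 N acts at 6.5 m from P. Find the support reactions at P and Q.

Taking moments about P: Q_y·10 − 1400·6.5 = 0 → Q_y = 9100/10 = 910.0 N.
ΣF_y = 0: P_y + 910 − 1400 = 0 → P_y = 490.0 N.
ΣF_x = 0: no horizontal applied forces, so P_x = 0.

P_x = 0, P_y = 490.0 N, Q_y = 910.0 N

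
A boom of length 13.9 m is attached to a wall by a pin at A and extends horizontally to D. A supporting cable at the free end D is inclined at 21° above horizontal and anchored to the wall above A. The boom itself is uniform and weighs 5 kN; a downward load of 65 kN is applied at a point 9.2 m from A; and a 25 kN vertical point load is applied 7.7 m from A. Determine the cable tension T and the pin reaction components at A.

ΣM about A: T·sin21°·13.9 − 5·6.95 − 65·9.2 − 25·7.7 = 0 → T = 825.25/(13.9·0.358368) = 165.669 ≈ 165.7 kN.
ΣF_x = 0: A_x − T·cos21° = 0 → A_x = 165.669 × 0.93358 = 154.7 kN.
ΣF_y = 0: A_y + T·sin21° − 5 − 65 − 25 = 0 → A_y = 95 − 165.669 × 0.358368 = 35.63 kN.

T = 165.7 kN, A_x = 154.7 kN, A_y = 35.63 kN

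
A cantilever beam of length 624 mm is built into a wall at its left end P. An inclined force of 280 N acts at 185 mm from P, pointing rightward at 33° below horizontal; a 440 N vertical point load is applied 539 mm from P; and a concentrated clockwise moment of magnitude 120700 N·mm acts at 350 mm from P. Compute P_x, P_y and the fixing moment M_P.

P_x = -234.8 N, P_y = 592.5 N, M_P = 386100 N·mm

ΣF_x = 0: P_x + 280·cos33° = 0 → P_x = -234.8 N.
ΣF_y = 0: P_y − 280·sin33° − 440 = 0 → P_y = 592.5 N.
ΣM about P: M_P − 280·sin33°·185 − 440·539 − 120700 = 0 → M_P = 386100 N·mm.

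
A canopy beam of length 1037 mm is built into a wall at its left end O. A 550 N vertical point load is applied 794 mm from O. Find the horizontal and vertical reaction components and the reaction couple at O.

ΣF_x = 0: O_x = 0.
ΣF_y = 0: O_y − 550 = 0 → O_y = 550.0 N.
ΣM about O: M_O − 550·794 = 0 → M_O = 436700 N·mm.

O_x = 0, O_y = 550.0 N, M_O = 436700 N·mm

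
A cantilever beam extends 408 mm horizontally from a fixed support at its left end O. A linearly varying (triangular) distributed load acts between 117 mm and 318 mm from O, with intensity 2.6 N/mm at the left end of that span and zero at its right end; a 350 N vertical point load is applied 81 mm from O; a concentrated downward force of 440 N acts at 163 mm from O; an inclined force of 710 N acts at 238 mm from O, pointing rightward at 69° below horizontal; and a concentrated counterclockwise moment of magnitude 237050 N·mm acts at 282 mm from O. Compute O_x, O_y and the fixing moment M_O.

O_x = -254.4 N, O_y = 1714 N, M_O = 68860 N·mm

Resultant of the triangular load: ½ × 2.6 × 201 = 261.3 N, acting at 184 mm from O (one-third of the span from the peak).
ΣF_x = 0: O_x + 710·cos69° = 0 → O_x = -254.4 N.
ΣF_y = 0: O_y − ½·2.6·201 − 350 − 440 − 710·sin69° = 0 → O_y = 1714 N.
ΣM about O: M_O − (½·2.6·201)·184 − 350·81 − 440·163 − 710·sin69°·238 + 237050 = 0 → M_O = 68860 N·mm.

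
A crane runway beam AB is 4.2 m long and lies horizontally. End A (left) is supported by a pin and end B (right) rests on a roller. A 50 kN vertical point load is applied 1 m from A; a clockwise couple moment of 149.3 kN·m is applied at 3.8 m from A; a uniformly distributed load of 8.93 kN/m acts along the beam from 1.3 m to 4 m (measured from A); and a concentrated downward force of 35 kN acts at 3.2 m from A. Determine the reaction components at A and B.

Resultant of the distributed load: 8.93 × 2.7 = 24.111 kN at 2.65 m from A.
Moments about A: B_y·4.2 − 50·1 − 149.3 − (8.93·2.7)·2.65 − 35·3.2 = 0 → B_y = 375.19415/4.2 = 89.3319 ≈ 89.33 kN.
ΣF_y = 0: A_y + 89.3319 − 50 − 8.93·2.7 − 35 = 0 → A_y = 19.78 kN.
ΣF_x = 0: no horizontal applied forces, so A_x = 0.

A_x = 0, A_y = 19.78 kN, B_y = 89.33 kN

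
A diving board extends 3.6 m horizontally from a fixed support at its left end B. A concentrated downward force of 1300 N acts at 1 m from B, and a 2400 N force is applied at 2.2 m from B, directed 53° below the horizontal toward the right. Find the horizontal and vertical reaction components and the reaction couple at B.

B_x = -1444 N, B_y = 3217 N, M_B = 5517 N·m

ΣF_x = 0: B_x + 2400·cos53° = 0 → B_x = -1444 N.
ΣF_y = 0: B_y − 1300 − 2400·sin53° = 0 → B_y = 3217 N.
ΣM about B: M_B − 1300·1 − 2400·sin53°·2.2 = 0 → M_B = 5517 N·m.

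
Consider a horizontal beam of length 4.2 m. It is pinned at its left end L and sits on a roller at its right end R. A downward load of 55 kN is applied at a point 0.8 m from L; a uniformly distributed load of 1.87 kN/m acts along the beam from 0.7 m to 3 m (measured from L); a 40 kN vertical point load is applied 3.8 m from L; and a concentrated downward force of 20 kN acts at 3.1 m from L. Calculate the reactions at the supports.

L_x = 0, L_y = 55.98 kN, R_y = 63.32 kN

Resultant of the distributed load: 1.87 × 2.3 = 4.301 kN at 1.85 m from L.
ΣM about L: R_y·4.2 − 55·0.8 − (1.87·2.3)·1.85 − 40·3.8 − 20·3.1 = 0 → R_y = 265.95685/4.2 = 63.3231 ≈ 63.32 kN.
ΣF_y = 0: L_y + 63.3231 − 55 − 1.87·2.3 − 40 − 20 = 0 → L_y = 55.98 kN.
ΣF_x = 0: no horizontal applied forces, so L_x = 0.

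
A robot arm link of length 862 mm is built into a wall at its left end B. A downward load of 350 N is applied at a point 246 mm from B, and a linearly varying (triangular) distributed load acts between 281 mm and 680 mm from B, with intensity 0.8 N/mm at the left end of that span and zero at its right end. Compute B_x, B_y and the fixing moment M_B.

B_x = 0, B_y = 509.6 N, M_B = 152200 N·mm

Resultant of the triangular load: ½ × 0.8 × 399 = 159.6 N, acting at 414 mm from B (one-third of the span from the peak).
ΣF_x = 0: B_x = 0.
ΣF_y = 0: B_y − 350 − ½·0.8·399 = 0 → B_y = 509.6 N.
ΣM about B: M_B − 350·246 − (½·0.8·399)·414 = 0 → M_B = 152200 N·mm.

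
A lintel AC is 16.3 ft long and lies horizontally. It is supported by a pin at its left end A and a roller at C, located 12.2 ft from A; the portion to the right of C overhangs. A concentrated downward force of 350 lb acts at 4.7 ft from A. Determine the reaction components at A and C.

A_x = 0, A_y = 215.2 lb, C_y = 134.8 lb

ΣM about A: C_y·12.2 − 350·4.7 = 0 → C_y = 1645/12.2 = 134.836 ≈ 134.8 lb.
ΣF_y = 0: A_y + 134.836 − 350 = 0 → A_y = 215.2 lb.
ΣF_x = 0: no horizontal applied forces, so A_x = 0.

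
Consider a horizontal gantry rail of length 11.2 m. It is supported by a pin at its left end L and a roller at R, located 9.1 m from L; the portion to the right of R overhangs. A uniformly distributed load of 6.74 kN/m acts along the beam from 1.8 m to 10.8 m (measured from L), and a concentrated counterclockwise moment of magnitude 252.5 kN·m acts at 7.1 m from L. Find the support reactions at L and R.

L_x = 0, L_y = 46.41 kN, R_y = 14.25 kN

Resultant of the distributed load: 6.74 × 9 = 60.66 kN at 6.3 m from L.
ΣM about L: R_y·9.1 − (6.74·9)·6.3 + 252.5 = 0 → R_y = 129.658/9.1 = 14.2481 ≈ 14.25 kN.
ΣF_y = 0: L_y + 14.2481 − 6.74·9 = 0 → L_y = 46.41 kN.
ΣF_x = 0: no horizontal applied forces, so L_x = 0.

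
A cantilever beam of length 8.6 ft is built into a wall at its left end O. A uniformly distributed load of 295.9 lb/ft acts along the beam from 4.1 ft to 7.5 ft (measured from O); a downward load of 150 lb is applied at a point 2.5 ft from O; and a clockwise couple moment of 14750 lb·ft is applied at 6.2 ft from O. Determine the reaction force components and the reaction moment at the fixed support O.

O_x = 0, O_y = 1156 lb, M_O = 20960 lb·ft

Resultant of the distributed load: 295.9 × 3.4 = 1006.06 lb at 5.8 ft from O.
ΣF_x = 0: O_x = 0.
ΣF_y = 0: O_y − 295.9·3.4 − 150 = 0 → O_y = 1156 lb.
ΣM about O: M_O − (295.9·3.4)·5.8 − 150·2.5 − 14750 = 0 → M_O = 20960 lb·ft.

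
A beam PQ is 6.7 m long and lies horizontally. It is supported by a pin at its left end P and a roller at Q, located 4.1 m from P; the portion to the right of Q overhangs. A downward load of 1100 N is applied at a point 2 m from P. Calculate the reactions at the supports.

P_x = 0, P_y = 563.4 N, Q_y = 536.6 N

Taking moments about P: Q_y·4.1 − 1100·2 = 0 → Q_y = 2200/4.1 = 536.585 ≈ 536.6 N.
ΣF_y = 0: P_y + 536.585 − 1100 = 0 → P_y = 563.4 N.
ΣF_x = 0: no horizontal applied forces, so P_x = 0.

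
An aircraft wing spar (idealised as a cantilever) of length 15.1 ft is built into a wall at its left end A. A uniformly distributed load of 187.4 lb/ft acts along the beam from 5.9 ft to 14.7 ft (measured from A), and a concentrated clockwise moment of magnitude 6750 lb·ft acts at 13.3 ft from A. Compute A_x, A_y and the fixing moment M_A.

Resultant of the distributed load: 187.4 × 8.8 = 1649.12 lb at 10.3 ft from A.
ΣF_x = 0: A_x = 0.
ΣF_y = 0: A_y − 187.4·8.8 = 0 → A_y = 1649 lb.
ΣM about A: M_A − (187.4·8.8)·10.3 − 6750 = 0 → M_A = 23740 lb·ft.

A_x = 0, A_y = 1649 lb, M_A = 23740 lb·ft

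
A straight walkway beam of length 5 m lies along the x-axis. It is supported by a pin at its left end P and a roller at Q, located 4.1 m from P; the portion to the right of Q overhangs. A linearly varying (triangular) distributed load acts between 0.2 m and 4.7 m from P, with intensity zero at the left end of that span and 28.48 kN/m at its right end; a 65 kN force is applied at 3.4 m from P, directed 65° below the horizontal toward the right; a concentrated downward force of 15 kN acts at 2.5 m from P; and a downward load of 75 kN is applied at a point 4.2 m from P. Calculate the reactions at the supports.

P_x = -27.47 kN, P_y = 28.15 kN, Q_y = 184.8 kN

Resultant of the triangular load: ½ × 28.48 × 4.5 = 64.08 kN, acting at 3.2 m from P (one-third of the span from the peak).
Moments about P: Q_y·4.1 − (½·28.48·4.5)·3.2 − 65·sin65°·3.4 − 15·2.5 − 75·4.2 = 0 → Q_y = 757.85/4.1 = 184.841 ≈ 184.8 kN.
ΣF_y = 0: P_y + 184.841 − ½·28.48·4.5 − 65·sin65° − 15 − 75 = 0 → P_y = 28.15 kN.
ΣF_x = 0: P_x + 65·cos65° = 0 → P_x = -27.47 kN.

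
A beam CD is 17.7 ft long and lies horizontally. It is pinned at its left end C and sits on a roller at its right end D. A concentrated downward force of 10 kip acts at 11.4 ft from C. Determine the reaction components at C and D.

Taking moments about C: D_y·17.7 − 10·11.4 = 0 → D_y = 114/17.7 = 6.44068 ≈ 6.441 kip.
ΣF_y = 0: C_y + 6.44068 − 10 = 0 → C_y = 3.559 kip.
ΣF_x = 0: no horizontal applied forces, so C_x = 0.

C_x = 0, C_y = 3.559 kip, D_y = 6.441 kip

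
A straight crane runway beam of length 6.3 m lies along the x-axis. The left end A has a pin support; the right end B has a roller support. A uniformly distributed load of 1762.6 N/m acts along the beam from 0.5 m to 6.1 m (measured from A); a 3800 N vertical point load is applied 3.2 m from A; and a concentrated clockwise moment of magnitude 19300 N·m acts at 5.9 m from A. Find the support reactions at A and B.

Resultant of the distributed load: 1762.6 × 5.6 = 9870.56 N at 3.3 m from A.
Taking moments about A: B_y·6.3 − (1762.6·5.6)·3.3 − 3800·3.2 − 19300 = 0 → B_y = 64032.848/6.3 = 10163.9 ≈ 10160 N.
ΣF_y = 0: A_y + 10163.9 − 1762.6·5.6 − 3800 = 0 → A_y = 3507 N.
ΣF_x = 0: no horizontal applied forces, so A_x = 0.

A_x = 0, A_y = 3507 N, B_y = 10160 N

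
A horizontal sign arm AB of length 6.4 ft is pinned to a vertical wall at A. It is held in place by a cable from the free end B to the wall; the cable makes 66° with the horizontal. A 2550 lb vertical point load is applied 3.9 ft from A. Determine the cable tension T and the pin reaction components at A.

ΣM about A: T·sin66°·6.4 − 2550·3.9 = 0 → T = 9945/(6.4·0.913545) = 1700.96 ≈ 1701 lb.
ΣF_x = 0: A_x − T·cos66° = 0 → A_x = 1700.96 × 0.406737 = 691.8 lb.
ΣF_y = 0: A_y + T·sin66° − 2550 = 0 → A_y = 2550 − 1700.96 × 0.913545 = 996.1 lb.

T = 1701 lb, A_x = 691.8 lb, A_y = 996.1 lb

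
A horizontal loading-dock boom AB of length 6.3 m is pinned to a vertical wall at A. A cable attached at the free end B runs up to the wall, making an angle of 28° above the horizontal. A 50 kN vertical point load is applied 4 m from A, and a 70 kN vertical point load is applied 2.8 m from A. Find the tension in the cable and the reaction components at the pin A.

ΣM about A: T·sin28°·6.3 − 50·4 − 70·2.8 = 0 → T = 396/(6.3·0.469472) = 133.889 ≈ 133.9 kN.
ΣF_x = 0: A_x − T·cos28° = 0 → A_x = 133.889 × 0.882948 = 118.2 kN.
ΣF_y = 0: A_y + T·sin28° − 50 − 70 = 0 → A_y = 120 − 133.889 × 0.469472 = 57.14 kN.

T = 133.9 kN, A_x = 118.2 kN, A_y = 57.14 kN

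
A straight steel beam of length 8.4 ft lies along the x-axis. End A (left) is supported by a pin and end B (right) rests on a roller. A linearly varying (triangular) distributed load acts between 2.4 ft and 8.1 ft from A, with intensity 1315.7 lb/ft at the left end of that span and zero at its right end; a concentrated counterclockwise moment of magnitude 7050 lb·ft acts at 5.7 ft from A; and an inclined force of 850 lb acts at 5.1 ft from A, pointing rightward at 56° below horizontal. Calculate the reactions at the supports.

Resultant of the triangular load: ½ × 1315.7 × 5.7 = 3749.745 lb, acting at 4.3 ft from A (one-third of the span from the peak).
ΣM about A: B_y·8.4 − (½·1315.7·5.7)·4.3 + 7050 − 850·sin56°·5.1 = 0 → B_y = 12667.8/8.4 = 1508.07 ≈ 1508 lb.
ΣF_y = 0: A_y + 1508.07 − ½·1315.7·5.7 − 850·sin56° = 0 → A_y = 2946 lb.
ΣF_x = 0: A_x + 850·cos56° = 0 → A_x = -475.3 lb.

A_x = -475.3 lb, A_y = 2946 lb, B_y = 1508 lb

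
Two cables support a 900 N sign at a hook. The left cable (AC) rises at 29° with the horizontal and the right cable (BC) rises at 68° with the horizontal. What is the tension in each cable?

T_AC = 339.7 N, T_BC = 793.1 N

ΣF_x = 0: −T_AC·cos29° + T_BC·cos68° = 0 → T_BC = 2.33477·T_AC.
ΣF_y = 0: T_AC·sin29° + T_BC·sin68° = 900.
Substitute: T_AC·(0.48481 + 2.33477·0.927184) = 900 → T_AC = 339.678 ≈ 339.7 N.
Then T_BC = 2.33477 × 339.678 = 793.1 N.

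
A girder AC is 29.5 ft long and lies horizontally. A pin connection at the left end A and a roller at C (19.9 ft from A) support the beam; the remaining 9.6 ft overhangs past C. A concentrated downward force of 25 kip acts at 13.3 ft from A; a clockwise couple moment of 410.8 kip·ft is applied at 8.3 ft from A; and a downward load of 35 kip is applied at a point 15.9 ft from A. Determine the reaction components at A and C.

ΣM about A: C_y·19.9 − 25·13.3 − 410.8 − 35·15.9 = 0 → C_y = 1299.8/19.9 = 65.3166 ≈ 65.32 kip.
ΣF_y = 0: A_y + 65.3166 − 25 − 35 = 0 → A_y = -5.317 kip.
ΣF_x = 0: no horizontal applied forces, so A_x = 0.

A_x = 0, A_y = -5.317 kip, C_y = 65.32 kip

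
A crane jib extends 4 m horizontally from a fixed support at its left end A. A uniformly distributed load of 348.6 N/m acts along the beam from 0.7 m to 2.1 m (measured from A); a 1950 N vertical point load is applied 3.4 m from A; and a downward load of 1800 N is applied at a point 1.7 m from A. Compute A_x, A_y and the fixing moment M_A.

Resultant of the distributed load: 348.6 × 1.4 = 488.04 N at 1.4 m from A.
ΣF_x = 0: A_x = 0.
ΣF_y = 0: A_y − 348.6·1.4 − 1950 − 1800 = 0 → A_y = 4238 N.
ΣM about A: M_A − (348.6·1.4)·1.4 − 1950·3.4 − 1800·1.7 = 0 → M_A = 10370 N·m.

A_x = 0, A_y = 4238 N, M_A = 10370 N·m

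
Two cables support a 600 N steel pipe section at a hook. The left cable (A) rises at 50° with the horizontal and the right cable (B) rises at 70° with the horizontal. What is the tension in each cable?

ΣF_x = 0: −T_A·cos50° + T_B·cos70° = 0 → T_B = 1.87939·T_A.
ΣF_y = 0: T_A·sin50° + T_B·sin70° = 600.
Substitute: T_A·(0.766044 + 1.87939·0.939693) = 600 → T_A = 236.958 ≈ 237.0 N.
Then T_B = 1.87939 × 236.958 = 445.3 N.

T_A = 237.0 N, T_B = 445.3 N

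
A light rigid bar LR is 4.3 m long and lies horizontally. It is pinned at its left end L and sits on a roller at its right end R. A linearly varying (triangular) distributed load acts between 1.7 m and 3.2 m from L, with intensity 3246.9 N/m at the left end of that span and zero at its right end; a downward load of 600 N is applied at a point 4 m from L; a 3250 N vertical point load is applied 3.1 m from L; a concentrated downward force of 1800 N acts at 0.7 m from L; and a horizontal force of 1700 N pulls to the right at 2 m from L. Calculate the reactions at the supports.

L_x = -1700 N, L_y = 3645 N, R_y = 4440 N

Resultant of the triangular load: ½ × 3246.9 × 1.5 = 2435.175 N, acting at 2.2 m from L (one-third of the span from the peak).
ΣM about L: R_y·4.3 − (½·3246.9·1.5)·2.2 − 600·4 − 3250·3.1 − 1800·0.7 = 0 → R_y = 19092.385/4.3 = 4440.09 ≈ 4440 N.
ΣF_y = 0: L_y + 4440.09 − ½·3246.9·1.5 − 600 − 3250 − 1800 = 0 → L_y = 3645 N.
ΣF_x = 0: L_x + 1700 = 0 → L_x = -1700 N.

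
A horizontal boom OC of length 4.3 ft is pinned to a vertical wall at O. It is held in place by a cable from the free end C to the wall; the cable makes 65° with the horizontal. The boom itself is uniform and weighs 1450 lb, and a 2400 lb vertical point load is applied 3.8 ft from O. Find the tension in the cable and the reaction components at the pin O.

ΣM about O: T·sin65°·4.3 − 1450·2.15 − 2400·3.8 = 0 → T = 12237.5/(4.3·0.906308) = 3140.14 ≈ 3140 lb.
ΣF_x = 0: O_x − T·cos65° = 0 → O_x = 3140.14 × 0.422618 = 1327 lb.
ΣF_y = 0: O_y + T·sin65° − 1450 − 2400 = 0 → O_y = 3850 − 3140.14 × 0.906308 = 1004 lb.

T = 3140 lb, O_x = 1327 lb, O_y = 1004 lb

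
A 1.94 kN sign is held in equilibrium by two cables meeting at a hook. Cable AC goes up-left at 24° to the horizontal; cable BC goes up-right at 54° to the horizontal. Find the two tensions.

T_AC = 1.166 kN, T_BC = 1.812 kN

ΣF_x = 0: −T_AC·cos24° + T_BC·cos54° = 0 → T_BC = 1.55422·T_AC.
ΣF_y = 0: T_AC·sin24° + T_BC·sin54° = 1.94.
Substitute: T_AC·(0.406737 + 1.55422·0.809017) = 1.94 → T_AC = 1.16578 ≈ 1.166 kN.
Then T_BC = 1.55422 × 1.16578 = 1.812 kN.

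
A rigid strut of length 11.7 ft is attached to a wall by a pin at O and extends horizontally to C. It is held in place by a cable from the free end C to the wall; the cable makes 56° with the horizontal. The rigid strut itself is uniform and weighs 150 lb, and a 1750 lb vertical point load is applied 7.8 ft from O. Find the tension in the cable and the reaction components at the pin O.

T = 1498 lb, O_x = 837.5 lb, O_y = 658.3 lb

ΣM about O: T·sin56°·11.7 − 150·5.85 − 1750·7.8 = 0 → T = 14527.5/(11.7·0.829038) = 1497.72 ≈ 1498 lb.
ΣF_x = 0: O_x − T·cos56° = 0 → O_x = 1497.72 × 0.559193 = 837.5 lb.
ΣF_y = 0: O_y + T·sin56° − 150 − 1750 = 0 → O_y = 1900 − 1497.72 × 0.829038 = 658.3 lb.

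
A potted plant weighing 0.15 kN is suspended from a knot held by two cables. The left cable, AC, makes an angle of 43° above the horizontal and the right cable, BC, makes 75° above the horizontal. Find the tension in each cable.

ΣF_x = 0: −T_AC·cos43° + T_BC·cos75° = 0 → T_BC = 2.82573·T_AC.
ΣF_y = 0: T_AC·sin43° + T_BC·sin75° = 0.15.
Substitute: T_AC·(0.681998 + 2.82573·0.965926) = 0.15 → T_AC = 0.0439696 ≈ 0.04397 kN.
Then T_BC = 2.82573 × 0.0439696 = 0.1242 kN.

T_AC = 0.04397 kN, T_BC = 0.1242 kN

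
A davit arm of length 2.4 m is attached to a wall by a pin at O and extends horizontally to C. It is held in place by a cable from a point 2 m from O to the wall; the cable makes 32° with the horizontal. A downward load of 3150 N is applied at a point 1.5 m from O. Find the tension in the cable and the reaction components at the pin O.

T = 4458 N, O_x = 3781 N, O_y = 787.5 N

ΣM about O: T·sin32°·2 − 3150·1.5 = 0 → T = 4725/(2·0.529919) = 4458.23 ≈ 4458 N.
ΣF_x = 0: O_x − T·cos32° = 0 → O_x = 4458.23 × 0.848048 = 3781 N.
ΣF_y = 0: O_y + T·sin32° − 3150 = 0 → O_y = 3150 − 4458.23 × 0.529919 = 787.5 N.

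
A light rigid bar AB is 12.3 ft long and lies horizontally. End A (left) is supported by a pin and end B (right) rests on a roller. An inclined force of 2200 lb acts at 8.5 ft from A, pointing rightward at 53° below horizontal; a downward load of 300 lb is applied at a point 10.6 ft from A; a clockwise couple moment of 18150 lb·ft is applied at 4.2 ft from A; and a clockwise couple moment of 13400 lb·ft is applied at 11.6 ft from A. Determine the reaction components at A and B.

A_x = -1324 lb, A_y = -1981 lb, B_y = 4038 lb

ΣM about A: B_y·12.3 − 2200·sin53°·8.5 − 300·10.6 − 18150 − 13400 = 0 → B_y = 49664.5/12.3 = 4037.76 ≈ 4038 lb.
ΣF_y = 0: A_y + 4037.76 − 2200·sin53° − 300 = 0 → A_y = -1981 lb.
ΣF_x = 0: A_x + 2200·cos53° = 0 → A_x = -1324 lb.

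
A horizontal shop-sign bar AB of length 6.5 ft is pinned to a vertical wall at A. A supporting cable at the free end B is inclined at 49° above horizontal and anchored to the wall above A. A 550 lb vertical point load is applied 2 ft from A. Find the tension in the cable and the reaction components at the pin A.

T = 224.2 lb, A_x = 147.1 lb, A_y = 380.8 lb

ΣM about A: T·sin49°·6.5 − 550·2 = 0 → T = 1100/(6.5·0.75471) = 224.233 ≈ 224.2 lb.
ΣF_x = 0: A_x − T·cos49° = 0 → A_x = 224.233 × 0.656059 = 147.1 lb.
ΣF_y = 0: A_y + T·sin49° − 550 = 0 → A_y = 550 − 224.233 × 0.75471 = 380.8 lb.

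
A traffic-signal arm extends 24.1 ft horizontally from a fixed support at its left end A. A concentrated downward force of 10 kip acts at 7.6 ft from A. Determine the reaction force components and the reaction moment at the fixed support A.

ΣF_x = 0: A_x = 0.
ΣF_y = 0: A_y − 10 = 0 → A_y = 10.00 kip.
ΣM about A: M_A − 10·7.6 = 0 → M_A = 76.00 kip·ft.

A_x = 0, A_y = 10.00 kip, M_A = 76.00 kip·ft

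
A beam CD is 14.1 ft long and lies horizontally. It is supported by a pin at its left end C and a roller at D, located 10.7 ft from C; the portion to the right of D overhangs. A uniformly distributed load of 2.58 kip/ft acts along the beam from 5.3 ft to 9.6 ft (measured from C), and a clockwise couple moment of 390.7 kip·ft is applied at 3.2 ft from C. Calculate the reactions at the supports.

Resultant of the distributed load: 2.58 × 4.3 = 11.094 kip at 7.45 ft from C.
Moments about C: D_y·10.7 − (2.58·4.3)·7.45 − 390.7 = 0 → D_y = 473.3503/10.7 = 44.2383 ≈ 44.24 kip.
ΣF_y = 0: C_y + 44.2383 − 2.58·4.3 = 0 → C_y = -33.14 kip.
ΣF_x = 0: no horizontal applied forces, so C_x = 0.

C_x = 0, C_y = -33.14 kip, D_y = 44.24 kip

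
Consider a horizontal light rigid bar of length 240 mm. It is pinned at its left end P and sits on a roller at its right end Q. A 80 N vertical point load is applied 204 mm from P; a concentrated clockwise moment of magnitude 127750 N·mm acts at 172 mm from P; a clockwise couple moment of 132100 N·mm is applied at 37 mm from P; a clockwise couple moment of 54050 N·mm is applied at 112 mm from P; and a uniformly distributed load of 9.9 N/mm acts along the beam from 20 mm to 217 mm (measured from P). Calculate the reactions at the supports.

P_x = 0, P_y = -308.6 N, Q_y = 2339 N

Resultant of the distributed load: 9.9 × 197 = 1950.3 N at 118.5 mm from P.
Taking moments about P: Q_y·240 − 80·204 − 127750 − 132100 − 54050 − (9.9·197)·118.5 = 0 → Q_y = 561330.55/240 = 2338.88 ≈ 2339 N.
ΣF_y = 0: P_y + 2338.88 − 80 − 9.9·197 = 0 → P_y = -308.6 N.
ΣF_x = 0: no horizontal applied forces, so P_x = 0.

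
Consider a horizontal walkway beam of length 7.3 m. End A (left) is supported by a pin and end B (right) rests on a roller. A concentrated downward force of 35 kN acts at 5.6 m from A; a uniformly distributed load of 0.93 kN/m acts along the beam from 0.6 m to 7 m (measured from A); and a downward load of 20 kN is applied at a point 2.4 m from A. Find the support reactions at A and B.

Resultant of the distributed load: 0.93 × 6.4 = 5.952 kN at 3.8 m from A.
ΣM about A: B_y·7.3 − 35·5.6 − (0.93·6.4)·3.8 − 20·2.4 = 0 → B_y = 266.6176/7.3 = 36.523 ≈ 36.52 kN.
ΣF_y = 0: A_y + 36.523 − 35 − 0.93·6.4 − 20 = 0 → A_y = 24.43 kN.
ΣF_x = 0: no horizontal applied forces, so A_x = 0.

A_x = 0, A_y = 24.43 kN, B_y = 36.52 kN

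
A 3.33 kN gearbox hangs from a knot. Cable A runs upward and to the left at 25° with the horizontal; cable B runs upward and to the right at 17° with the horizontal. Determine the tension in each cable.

T_A = 4.759 kN, T_B = 4.510 kN

ΣF_x = 0: −T_A·cos25° + T_B·cos17° = 0 → T_B = 0.947719·T_A.
ΣF_y = 0: T_A·sin25° + T_B·sin17° = 3.33.
Substitute: T_A·(0.422618 + 0.947719·0.292372) = 3.33 → T_A = 4.75915 ≈ 4.759 kN.
Then T_B = 0.947719 × 4.75915 = 4.510 kN.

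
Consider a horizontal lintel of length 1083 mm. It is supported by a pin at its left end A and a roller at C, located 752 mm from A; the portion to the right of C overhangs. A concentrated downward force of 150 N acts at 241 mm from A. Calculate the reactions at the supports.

Moments about A: C_y·752 − 150·241 = 0 → C_y = 36150/752 = 48.0718 ≈ 48.07 N.
ΣF_y = 0: A_y + 48.0718 − 150 = 0 → A_y = 101.9 N.
ΣF_x = 0: no horizontal applied forces, so A_x = 0.

A_x = 0, A_y = 101.9 N, C_y = 48.07 N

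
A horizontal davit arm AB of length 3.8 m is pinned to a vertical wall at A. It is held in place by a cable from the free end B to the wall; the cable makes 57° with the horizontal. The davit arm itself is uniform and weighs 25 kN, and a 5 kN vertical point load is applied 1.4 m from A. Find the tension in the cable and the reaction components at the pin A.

ΣM about A: T·sin57°·3.8 − 25·1.9 − 5·1.4 = 0 → T = 54.5/(3.8·0.838671) = 17.101 ≈ 17.10 kN.
ΣF_x = 0: A_x − T·cos57° = 0 → A_x = 17.101 × 0.544639 = 9.314 kN.
ΣF_y = 0: A_y + T·sin57° − 25 − 5 = 0 → A_y = 30 − 17.101 × 0.838671 = 15.66 kN.

T = 17.10 kN, A_x = 9.314 kN, A_y = 15.66 kN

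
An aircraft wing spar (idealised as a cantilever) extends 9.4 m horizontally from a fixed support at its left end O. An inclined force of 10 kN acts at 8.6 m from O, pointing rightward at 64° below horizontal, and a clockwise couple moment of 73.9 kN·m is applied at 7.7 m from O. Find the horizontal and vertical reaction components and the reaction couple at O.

ΣF_x = 0: O_x + 10·cos64° = 0 → O_x = -4.384 kN.
ΣF_y = 0: O_y − 10·sin64° = 0 → O_y = 8.988 kN.
ΣM about O: M_O − 10·sin64°·8.6 − 73.9 = 0 → M_O = 151.2 kN·m.

O_x = -4.384 kN, O_y = 8.988 kN, M_O = 151.2 kN·m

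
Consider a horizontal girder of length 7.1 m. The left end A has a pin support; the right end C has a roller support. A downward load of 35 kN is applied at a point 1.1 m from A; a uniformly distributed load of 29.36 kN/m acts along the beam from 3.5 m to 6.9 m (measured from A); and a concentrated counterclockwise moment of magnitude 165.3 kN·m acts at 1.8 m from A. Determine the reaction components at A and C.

A_x = 0, A_y = 79.57 kN, C_y = 55.25 kN

Resultant of the distributed load: 29.36 × 3.4 = 99.824 kN at 5.2 m from A.
ΣM about A: C_y·7.1 − 35·1.1 − (29.36·3.4)·5.2 + 165.3 = 0 → C_y = 392.2848/7.1 = 55.2514 ≈ 55.25 kN.
ΣF_y = 0: A_y + 55.2514 − 35 − 29.36·3.4 = 0 → A_y = 79.57 kN.
ΣF_x = 0: no horizontal applied forces, so A_x = 0.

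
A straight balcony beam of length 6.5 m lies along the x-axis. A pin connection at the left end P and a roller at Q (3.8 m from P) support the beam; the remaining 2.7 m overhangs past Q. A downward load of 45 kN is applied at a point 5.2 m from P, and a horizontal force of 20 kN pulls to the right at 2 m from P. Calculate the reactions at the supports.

Moments about P: Q_y·3.8 − 45·5.2 = 0 → Q_y = 234/3.8 = 61.5789 ≈ 61.58 kN.
ΣF_y = 0: P_y + 61.5789 − 45 = 0 → P_y = -16.58 kN.
ΣF_x = 0: P_x + 20 = 0 → P_x = -20.00 kN.

P_x = -20.00 kN, P_y = -16.58 kN, Q_y = 61.58 kN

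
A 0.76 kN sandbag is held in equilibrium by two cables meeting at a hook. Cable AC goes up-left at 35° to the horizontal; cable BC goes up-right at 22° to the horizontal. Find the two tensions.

T_AC = 0.8402 kN, T_BC = 0.7423 kN

ΣF_x = 0: −T_AC·cos35° + T_BC·cos22° = 0 → T_BC = 0.883484·T_AC.
ΣF_y = 0: T_AC·sin35° + T_BC·sin22° = 0.76.
Substitute: T_AC·(0.573576 + 0.883484·0.374607) = 0.76 → T_AC = 0.84021 ≈ 0.8402 kN.
Then T_BC = 0.883484 × 0.84021 = 0.7423 kN.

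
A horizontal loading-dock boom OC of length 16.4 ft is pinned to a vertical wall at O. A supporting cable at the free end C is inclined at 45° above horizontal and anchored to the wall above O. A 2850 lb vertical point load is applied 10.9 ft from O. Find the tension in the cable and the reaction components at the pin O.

ΣM about O: T·sin45°·16.4 − 2850·10.9 = 0 → T = 31065/(16.4·0.707107) = 2678.81 ≈ 2679 lb.
ΣF_x = 0: O_x − T·cos45° = 0 → O_x = 2678.81 × 0.707107 = 1894 lb.
ΣF_y = 0: O_y + T·sin45° − 2850 = 0 → O_y = 2850 − 2678.81 × 0.707107 = 955.8 lb.

T = 2679 lb, O_x = 1894 lb, O_y = 955.8 lb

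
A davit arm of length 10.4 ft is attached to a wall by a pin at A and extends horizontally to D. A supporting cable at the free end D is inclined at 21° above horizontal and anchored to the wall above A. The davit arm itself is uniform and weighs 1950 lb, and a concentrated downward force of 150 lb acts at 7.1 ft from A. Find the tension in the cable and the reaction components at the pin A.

T = 3006 lb, A_x = 2807 lb, A_y = 1023 lb

ΣM about A: T·sin21°·10.4 − 1950·5.2 − 150·7.1 = 0 → T = 11205/(10.4·0.358368) = 3006.42 ≈ 3006 lb.
ΣF_x = 0: A_x − T·cos21° = 0 → A_x = 3006.42 × 0.93358 = 2807 lb.
ΣF_y = 0: A_y + T·sin21° − 1950 − 150 = 0 → A_y = 2100 − 3006.42 × 0.358368 = 1023 lb.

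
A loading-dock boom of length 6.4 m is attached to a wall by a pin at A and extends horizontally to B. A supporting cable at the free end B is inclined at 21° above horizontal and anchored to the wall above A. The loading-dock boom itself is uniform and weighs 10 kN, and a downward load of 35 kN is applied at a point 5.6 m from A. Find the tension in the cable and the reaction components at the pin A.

T = 99.41 kN, A_x = 92.81 kN, A_y = 9.375 kN

ΣM about A: T·sin21°·6.4 − 10·3.2 − 35·5.6 = 0 → T = 228/(6.4·0.358368) = 99.409 ≈ 99.41 kN.
ΣF_x = 0: A_x − T·cos21° = 0 → A_x = 99.409 × 0.93358 = 92.81 kN.
ΣF_y = 0: A_y + T·sin21° − 10 − 35 = 0 → A_y = 45 − 99.409 × 0.358368 = 9.375 kN.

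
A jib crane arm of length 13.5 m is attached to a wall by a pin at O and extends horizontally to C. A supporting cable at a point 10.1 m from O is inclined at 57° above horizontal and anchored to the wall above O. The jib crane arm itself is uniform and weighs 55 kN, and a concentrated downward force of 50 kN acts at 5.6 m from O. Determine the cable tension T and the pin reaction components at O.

ΣM about O: T·sin57°·10.1 − 55·6.75 − 50·5.6 = 0 → T = 651.25/(10.1·0.838671) = 76.8838 ≈ 76.88 kN.
ΣF_x = 0: O_x − T·cos57° = 0 → O_x = 76.8838 × 0.544639 = 41.87 kN.
ΣF_y = 0: O_y + T·sin57° − 55 − 50 = 0 → O_y = 105 − 76.8838 × 0.838671 = 40.52 kN.

T = 76.88 kN, O_x = 41.87 kN, O_y = 40.52 kN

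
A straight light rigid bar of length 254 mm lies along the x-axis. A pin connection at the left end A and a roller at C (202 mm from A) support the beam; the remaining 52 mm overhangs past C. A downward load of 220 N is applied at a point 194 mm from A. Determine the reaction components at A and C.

Moments about A: C_y·202 − 220·194 = 0 → C_y = 42680/202 = 211.287 ≈ 211.3 N.
ΣF_y = 0: A_y + 211.287 − 220 = 0 → A_y = 8.713 N.
ΣF_x = 0: no horizontal applied forces, so A_x = 0.

A_x = 0, A_y = 8.713 N, C_y = 211.3 N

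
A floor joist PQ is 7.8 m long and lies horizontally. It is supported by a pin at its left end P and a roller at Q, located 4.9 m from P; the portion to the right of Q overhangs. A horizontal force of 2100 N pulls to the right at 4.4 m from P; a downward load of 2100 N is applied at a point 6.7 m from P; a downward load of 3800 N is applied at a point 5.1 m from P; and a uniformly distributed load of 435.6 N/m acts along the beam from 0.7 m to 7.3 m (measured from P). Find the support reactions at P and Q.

P_x = -2100 N, P_y = -398.5 N, Q_y = 9173 N

Resultant of the distributed load: 435.6 × 6.6 = 2874.96 N at 4 m from P.
Moments about P: Q_y·4.9 − 2100·6.7 − 3800·5.1 − (435.6·6.6)·4 = 0 → Q_y = 44949.84/4.9 = 9173.44 ≈ 9173 N.
ΣF_y = 0: P_y + 9173.44 − 2100 − 3800 − 435.6·6.6 = 0 → P_y = -398.5 N.
ΣF_x = 0: P_x + 2100 = 0 → P_x = -2100 N.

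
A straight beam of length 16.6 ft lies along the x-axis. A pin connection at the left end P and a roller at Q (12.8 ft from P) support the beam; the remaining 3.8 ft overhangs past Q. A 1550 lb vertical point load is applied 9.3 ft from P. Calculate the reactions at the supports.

P_x = 0, P_y = 423.8 lb, Q_y = 1126 lb

Moments about P: Q_y·12.8 − 1550·9.3 = 0 → Q_y = 14415/12.8 = 1126.17 ≈ 1126 lb.
ΣF_y = 0: P_y + 1126.17 − 1550 = 0 → P_y = 423.8 lb.
ΣF_x = 0: no horizontal applied forces, so P_x = 0.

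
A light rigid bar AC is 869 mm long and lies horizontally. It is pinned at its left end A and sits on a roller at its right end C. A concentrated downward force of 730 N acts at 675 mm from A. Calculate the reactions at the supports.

A_x = 0, A_y = 163.0 N, C_y = 567.0 N

Taking moments about A: C_y·869 − 730·675 = 0 → C_y = 492750/869 = 567.031 ≈ 567.0 N.
ΣF_y = 0: A_y + 567.031 − 730 = 0 → A_y = 163.0 N.
ΣF_x = 0: no horizontal applied forces, so A_x = 0.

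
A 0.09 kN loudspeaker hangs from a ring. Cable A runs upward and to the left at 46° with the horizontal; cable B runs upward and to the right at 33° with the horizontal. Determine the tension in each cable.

T_A = 0.07689 kN, T_B = 0.06369 kN

ΣF_x = 0: −T_A·cos46° + T_B·cos33° = 0 → T_B = 0.828285·T_A.
ΣF_y = 0: T_A·sin46° + T_B·sin33° = 0.09.
Substitute: T_A·(0.71934 + 0.828285·0.544639) = 0.09 → T_A = 0.0768931 ≈ 0.07689 kN.
Then T_B = 0.828285 × 0.0768931 = 0.06369 kN.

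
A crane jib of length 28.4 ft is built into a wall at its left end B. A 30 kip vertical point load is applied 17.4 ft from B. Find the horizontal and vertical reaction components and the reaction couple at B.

ΣF_x = 0: B_x = 0.
ΣF_y = 0: B_y − 30 = 0 → B_y = 30.00 kip.
ΣM about B: M_B − 30·17.4 = 0 → M_B = 522.0 kip·ft.

B_x = 0, B_y = 30.00 kip, M_B = 522.0 kip·ft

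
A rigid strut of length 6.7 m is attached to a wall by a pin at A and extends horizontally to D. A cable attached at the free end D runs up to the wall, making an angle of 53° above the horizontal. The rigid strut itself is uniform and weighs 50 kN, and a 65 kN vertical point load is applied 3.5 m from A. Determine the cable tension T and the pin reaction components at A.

ΣM about A: T·sin53°·6.7 − 50·3.35 − 65·3.5 = 0 → T = 395/(6.7·0.798636) = 73.8199 ≈ 73.82 kN.
ΣF_x = 0: A_x − T·cos53° = 0 → A_x = 73.8199 × 0.601815 = 44.43 kN.
ΣF_y = 0: A_y + T·sin53° − 50 − 65 = 0 → A_y = 115 − 73.8199 × 0.798636 = 56.04 kN.

T = 73.82 kN, A_x = 44.43 kN, A_y = 56.04 kN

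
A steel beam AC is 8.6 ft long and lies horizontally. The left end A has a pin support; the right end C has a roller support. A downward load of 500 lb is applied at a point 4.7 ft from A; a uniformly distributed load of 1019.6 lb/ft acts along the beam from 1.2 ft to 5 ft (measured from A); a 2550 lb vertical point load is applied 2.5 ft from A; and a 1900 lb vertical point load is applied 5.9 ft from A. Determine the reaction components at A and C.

Resultant of the distributed load: 1019.6 × 3.8 = 3874.48 lb at 3.1 ft from A.
ΣM about A: C_y·8.6 − 500·4.7 − (1019.6·3.8)·3.1 − 2550·2.5 − 1900·5.9 = 0 → C_y = 31945.888/8.6 = 3714.64 ≈ 3715 lb.
ΣF_y = 0: A_y + 3714.64 − 500 − 1019.6·3.8 − 2550 − 1900 = 0 → A_y = 5110 lb.
ΣF_x = 0: no horizontal applied forces, so A_x = 0.

A_x = 0, A_y = 5110 lb, C_y = 3715 lb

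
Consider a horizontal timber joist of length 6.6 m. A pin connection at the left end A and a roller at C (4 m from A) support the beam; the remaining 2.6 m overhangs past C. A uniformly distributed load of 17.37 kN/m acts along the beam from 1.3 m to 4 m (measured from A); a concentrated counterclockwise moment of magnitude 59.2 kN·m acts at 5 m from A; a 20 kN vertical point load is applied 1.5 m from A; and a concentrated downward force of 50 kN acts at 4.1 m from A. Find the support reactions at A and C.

Resultant of the distributed load: 17.37 × 2.7 = 46.899 kN at 2.65 m from A.
Taking moments about A: C_y·4 − (17.37·2.7)·2.65 + 59.2 − 20·1.5 − 50·4.1 = 0 → C_y = 300.08235/4 = 75.0206 ≈ 75.02 kN.
ΣF_y = 0: A_y + 75.0206 − 17.37·2.7 − 20 − 50 = 0 → A_y = 41.88 kN.
ΣF_x = 0: no horizontal applied forces, so A_x = 0.

A_x = 0, A_y = 41.88 kN, C_y = 75.02 kN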